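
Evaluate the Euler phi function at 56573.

Factor: 56573 = 11 · 37 · 139.
φ(56573) = (11−1) · (37−1) · (139−1) = 10 · 36 · 138 = 49680.

49680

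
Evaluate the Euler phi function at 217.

Factor: 217 = 7 · 31.
φ(217) = (7−1) · (31−1) = 6 · 30 = 180.

180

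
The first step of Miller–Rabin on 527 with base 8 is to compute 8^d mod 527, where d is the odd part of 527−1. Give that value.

202

527 − 1 = 526 = 2^1 · 263, so d = 263.
8^1 ≡ 8 (mod 527)
8^2 ≡ 8^2 = 64 ≡ 64 (mod 527)
8^4 ≡ 64^2 = 4096 ≡ 407 (mod 527)
8^8 ≡ 407^2 = 165649 ≡ 171 (mod 527)
8^16 ≡ 171^2 = 29241 ≡ 256 (mod 527)
8^32 ≡ 256^2 = 65536 ≡ 188 (mod 527)
8^64 ≡ 188^2 = 35344 ≡ 35 (mod 527)
8^128 ≡ 35^2 = 1225 ≡ 171 (mod 527)
8^256 ≡ 171^2 = 29241 ≡ 256 (mod 527)
263 = 256 + 4 + 2 + 1 in binary powers of 2.
So 8^263 ≡ 256 · 407 · 64 · 8 ≡ 202 (mod 527).
Squaring chain: 202; never reaches −1, so base 8 is a Miller–Rabin witness that 527 is composite.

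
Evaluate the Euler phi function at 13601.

Factor: 13601 = 7 · 29 · 67.
φ(13601) = (7−1) · (29−1) · (67−1) = 6 · 28 · 66 = 11088.

11088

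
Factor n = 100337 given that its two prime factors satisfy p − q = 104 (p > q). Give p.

Since p = q + 104, we have 100337 = q(q + 104), so q² + 104q − 100337 = 0.
Discriminant: 104² + 4·100337 = 10816 + 401348 = 412164; √412164 = 642.
q = (−104 + 642)/2 = 269, and p = q + 104 = 373.
Check: 269 · 373 = 100337.

373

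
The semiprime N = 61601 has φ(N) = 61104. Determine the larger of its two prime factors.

φ(n) = (p−1)(q−1) = n − (p+q) + 1, so p + q = 61601 − 61104 + 1 = 498.
p and q are the roots of t² − 498t + 61601 = 0.
Discriminant: 498² − 4·61601 = 248004 − 246404 = 1600; √1600 = 40.
q = (498 − 40)/2 = 229, p = (498 + 40)/2 = 269.
Check: 229 · 269 = 61601.

269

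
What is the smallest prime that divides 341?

341 is odd.
Digit sum 8, not divisible by 3.
Ends in 1: not divisible by 5.
7: 341 = 7·48 + 5
11: 341 = 11·31

11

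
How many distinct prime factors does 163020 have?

163020 = 2^2 · 40755
40755 = 3 · 13585
13585 = 5 · 2717
2717 = 11 · 247
247 = 13 · 19
163020 = 2^2 · 3 · 5 · 11 · 13 · 19, which has 6 distinct prime factors.

6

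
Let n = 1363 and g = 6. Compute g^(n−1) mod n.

397

6^1 ≡ 6 (mod 1363)
6^2 ≡ 6^2 = 36 ≡ 36 (mod 1363)
6^4 ≡ 36^2 = 1296 ≡ 1296 (mod 1363)
6^8 ≡ 1296^2 = 1679616 ≡ 400 (mod 1363)
6^16 ≡ 400^2 = 160000 ≡ 529 (mod 1363)
6^32 ≡ 529^2 = 279841 ≡ 426 (mod 1363)
6^64 ≡ 426^2 = 181476 ≡ 197 (mod 1363)
6^128 ≡ 197^2 = 38809 ≡ 645 (mod 1363)
6^256 ≡ 645^2 = 416025 ≡ 310 (mod 1363)
6^512 ≡ 310^2 = 96100 ≡ 690 (mod 1363)
6^1024 ≡ 690^2 = 476100 ≡ 413 (mod 1363)
1362 = 1024 + 256 + 64 + 16 + 2 in binary powers of 2.
So 6^1362 ≡ 413 · 310 · 197 · 529 · 36 ≡ 397 (mod 1363).
Since 397 ≠ 1, base 6 is a Fermat witness: 1363 is composite.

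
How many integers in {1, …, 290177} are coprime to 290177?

Factor: 290177 = 61 · 67 · 71.
φ(290177) = (61−1) · (67−1) · (71−1) = 60 · 66 · 70 = 277200.

277200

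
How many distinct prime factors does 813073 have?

813073 = 23^2 · 1537
1537 = 29 · 53
813073 = 23^2 · 29 · 53, which has 3 distinct prime factors.

3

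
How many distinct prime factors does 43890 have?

43890 = 2 · 21945
21945 = 3 · 7315
7315 = 5 · 1463
1463 = 7 · 209
209 = 11 · 19
43890 = 2 · 3 · 5 · 7 · 11 · 19, which has 6 distinct prime factors.

6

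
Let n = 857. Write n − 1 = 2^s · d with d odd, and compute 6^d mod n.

857 − 1 = 856 = 2^3 · 107, so d = 107.
6^1 ≡ 6 (mod 857)
6^2 ≡ 6^2 = 36 ≡ 36 (mod 857)
6^4 ≡ 36^2 = 1296 ≡ 439 (mod 857)
6^8 ≡ 439^2 = 192721 ≡ 753 (mod 857)
6^16 ≡ 753^2 = 567009 ≡ 532 (mod 857)
6^32 ≡ 532^2 = 283024 ≡ 214 (mod 857)
6^64 ≡ 214^2 = 45796 ≡ 375 (mod 857)
107 = 64 + 32 + 8 + 2 + 1 in binary powers of 2.
So 6^107 ≡ 375 · 214 · 753 · 36 · 6 ≡ 351 (mod 857).
Squaring chain: 351 → 650 → 856; reaches −1, so base 6 does not prove 857 composite.

351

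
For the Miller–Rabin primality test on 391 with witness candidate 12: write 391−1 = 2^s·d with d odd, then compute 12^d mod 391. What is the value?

391 − 1 = 390 = 2^1 · 195, so d = 195.
12^1 ≡ 12 (mod 391)
12^2 ≡ 12^2 = 144 ≡ 144 (mod 391)
12^4 ≡ 144^2 = 20736 ≡ 13 (mod 391)
12^8 ≡ 13^2 = 169 ≡ 169 (mod 391)
12^16 ≡ 169^2 = 28561 ≡ 18 (mod 391)
12^32 ≡ 18^2 = 324 ≡ 324 (mod 391)
12^64 ≡ 324^2 = 104976 ≡ 188 (mod 391)
12^128 ≡ 188^2 = 35344 ≡ 154 (mod 391)
195 = 128 + 64 + 2 + 1 in binary powers of 2.
So 12^195 ≡ 154 · 188 · 144 · 12 ≡ 215 (mod 391).
Squaring chain: 215; never reaches −1, so base 12 is a Miller–Rabin witness that 391 is composite.

215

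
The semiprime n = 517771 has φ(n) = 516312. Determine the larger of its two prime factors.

φ(n) = (p−1)(q−1) = n − (p+q) + 1, so p + q = 517771 − 516312 + 1 = 1460.
p and q are the roots of t² − 1460t + 517771 = 0.
Discriminant: 1460² − 4·517771 = 2131600 − 2071084 = 60516; √60516 = 246.
q = (1460 − 246)/2 = 607, p = (1460 + 246)/2 = 853.
Check: 607 · 853 = 517771.

853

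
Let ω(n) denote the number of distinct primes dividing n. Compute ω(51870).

6

51870 = 2 · 25935
25935 = 3 · 8645
8645 = 5 · 1729
1729 = 7 · 247
247 = 13 · 19
51870 = 2 · 3 · 5 · 7 · 13 · 19, which has 6 distinct prime factors.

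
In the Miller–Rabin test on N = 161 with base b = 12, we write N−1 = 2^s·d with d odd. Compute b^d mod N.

87

161 − 1 = 160 = 2^5 · 5, so d = 5.
12^1 ≡ 12 (mod 161)
12^2 ≡ 12^2 = 144 ≡ 144 (mod 161)
12^4 ≡ 144^2 = 20736 ≡ 128 (mod 161)
5 = 4 + 1 in binary powers of 2.
So 12^5 ≡ 128 · 12 ≡ 87 (mod 161).
Squaring chain: 87 → 2 → 4 → 16 → 95; never reaches −1, so base 12 is a Miller–Rabin witness that 161 is composite.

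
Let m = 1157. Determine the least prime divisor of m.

1157 is odd.
Digit sum 14, not divisible by 3.
Ends in 7: not divisible by 5.
7: 1157 = 7·165 + 2
11: 1157 = 11·105 + 2
13: 1157 = 13·89

13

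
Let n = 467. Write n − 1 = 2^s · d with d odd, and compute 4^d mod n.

1

467 − 1 = 466 = 2^1 · 233, so d = 233.
4^1 ≡ 4 (mod 467)
4^2 ≡ 4^2 = 16 ≡ 16 (mod 467)
4^4 ≡ 16^2 = 256 ≡ 256 (mod 467)
4^8 ≡ 256^2 = 65536 ≡ 156 (mod 467)
4^16 ≡ 156^2 = 24336 ≡ 52 (mod 467)
4^32 ≡ 52^2 = 2704 ≡ 369 (mod 467)
4^64 ≡ 369^2 = 136161 ≡ 264 (mod 467)
4^128 ≡ 264^2 = 69696 ≡ 113 (mod 467)
233 = 128 + 64 + 32 + 8 + 1 in binary powers of 2.
So 4^233 ≡ 113 · 264 · 369 · 156 · 4 ≡ 1 (mod 467).
Since 4^d ≡ 1 (mod 467), base 4 does not prove 467 composite.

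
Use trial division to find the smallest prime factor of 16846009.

16846009 is odd.
Digit sum 34, not divisible by 3.
Ends in 9: not divisible by 5.
7: 16846009 = 7·2406572 + 5
11: 16846009 = 11·1531455 + 4
13: 16846009 = 13·1295846 + 11
17: 16846009 = 17·990941 + 12
19: 16846009 = 19·886632 + 1
23: 16846009 = 23·732435 + 4
29: 16846009 = 29·580896 + 25
31: 16846009 = 31·543419 + 20
37: 16846009 = 37·455297 + 20
41: 16846009 = 41·410878 + 11
43: 16846009 = 43·391767 + 28
47: 16846009 = 47·358425 + 34
53: 16846009 = 53·317849 + 12
59: 16846009 = 59·285525 + 34
61: 16846009 = 61·276164 + 5
67: 16846009 = 67·251432 + 65
71: 16846009 = 71·237267 + 52
73: 16846009 = 73·230767 + 18
79: 16846009 = 79·213240 + 49
83: 16846009 = 83·202963 + 80
89: 16846009 = 89·189281

89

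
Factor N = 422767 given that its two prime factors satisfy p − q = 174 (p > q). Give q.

569

Since p = q + 174, we have 422767 = q(q + 174), so q² + 174q − 422767 = 0.
Discriminant: 174² + 4·422767 = 30276 + 1691068 = 1721344; √1721344 = 1312.
q = (−174 + 1312)/2 = 569, and p = q + 174 = 743.
Check: 569 · 743 = 422767.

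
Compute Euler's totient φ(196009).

175440

Factor: 196009 = 11 · 103 · 173.
φ(196009) = (11−1) · (103−1) · (173−1) = 10 · 102 · 172 = 175440.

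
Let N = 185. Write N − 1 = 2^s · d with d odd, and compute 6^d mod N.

185 − 1 = 184 = 2^3 · 23, so d = 23.
6^1 ≡ 6 (mod 185)
6^2 ≡ 6^2 = 36 ≡ 36 (mod 185)
6^4 ≡ 36^2 = 1296 ≡ 1 (mod 185)
6^8 ≡ 1^2 = 1 ≡ 1 (mod 185)
6^16 ≡ 1^2 = 1 ≡ 1 (mod 185)
23 = 16 + 4 + 2 + 1 in binary powers of 2.
So 6^23 ≡ 1 · 1 · 36 · 6 ≡ 31 (mod 185).
Squaring chain: 31 → 36 → 1; never reaches −1, so base 6 is a Miller–Rabin witness that 185 is composite.

31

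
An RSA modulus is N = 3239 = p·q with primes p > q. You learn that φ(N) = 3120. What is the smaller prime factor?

φ(n) = (p−1)(q−1) = n − (p+q) + 1, so p + q = 3239 − 3120 + 1 = 120.
p and q are the roots of t² − 120t + 3239 = 0.
Discriminant: 120² − 4·3239 = 14400 − 12956 = 1444; √1444 = 38.
q = (120 − 38)/2 = 41, p = (120 + 38)/2 = 79.
Check: 41 · 79 = 3239.

41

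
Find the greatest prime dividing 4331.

4331 = 61 · 71
71 is prime.
So 4331 = 61 · 71; the largest prime factor is 71.

71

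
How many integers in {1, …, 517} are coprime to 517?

460

Factor: 517 = 11 · 47.
φ(517) = (11−1) · (47−1) = 10 · 46 = 460.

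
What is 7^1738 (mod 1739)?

636

7^1 ≡ 7 (mod 1739)
7^2 ≡ 7^2 = 49 ≡ 49 (mod 1739)
7^4 ≡ 49^2 = 2401 ≡ 662 (mod 1739)
7^8 ≡ 662^2 = 438244 ≡ 16 (mod 1739)
7^16 ≡ 16^2 = 256 ≡ 256 (mod 1739)
7^32 ≡ 256^2 = 65536 ≡ 1193 (mod 1739)
7^64 ≡ 1193^2 = 1423249 ≡ 747 (mod 1739)
7^128 ≡ 747^2 = 558009 ≡ 1529 (mod 1739)
7^256 ≡ 1529^2 = 2337841 ≡ 625 (mod 1739)
7^512 ≡ 625^2 = 390625 ≡ 1089 (mod 1739)
7^1024 ≡ 1089^2 = 1185921 ≡ 1662 (mod 1739)
1738 = 1024 + 512 + 128 + 64 + 8 + 2 in binary powers of 2.
So 7^1738 ≡ 1662 · 1089 · 1529 · 747 · 16 · 49 ≡ 636 (mod 1739).
Since 636 ≠ 1, base 7 is a Fermat witness: 1739 is composite.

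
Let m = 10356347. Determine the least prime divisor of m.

79

10356347 is odd.
Digit sum 29, not divisible by 3.
Ends in 7: not divisible by 5.
7: 10356347 = 7·1479478 + 1
11: 10356347 = 11·941486 + 1
13: 10356347 = 13·796642 + 1
17: 10356347 = 17·609196 + 15
19: 10356347 = 19·545070 + 17
23: 10356347 = 23·450275 + 22
29: 10356347 = 29·357115 + 12
31: 10356347 = 31·334075 + 22
37: 10356347 = 37·279901 + 10
41: 10356347 = 41·252593 + 34
43: 10356347 = 43·240845 + 12
47: 10356347 = 47·220347 + 38
53: 10356347 = 53·195402 + 41
59: 10356347 = 59·175531 + 18
61: 10356347 = 61·169776 + 11
67: 10356347 = 67·154572 + 23
71: 10356347 = 71·145864 + 3
73: 10356347 = 73·141867 + 56
79: 10356347 = 79·131093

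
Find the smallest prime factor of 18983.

18983 is odd.
Digit sum 29, not divisible by 3.
Ends in 3: not divisible by 5.
7: 18983 = 7·2711 + 6
11: 18983 = 11·1725 + 8
13: 18983 = 13·1460 + 3
17: 18983 = 17·1116 + 11
19: 18983 = 19·999 + 2
23: 18983 = 23·825 + 8
29: 18983 = 29·654 + 17
31: 18983 = 31·612 + 11
37: 18983 = 37·513 + 2
41: 18983 = 41·463

41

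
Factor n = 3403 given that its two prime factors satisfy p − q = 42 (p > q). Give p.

83

Since p = q + 42, we have 3403 = q(q + 42), so q² + 42q − 3403 = 0.
Discriminant: 42² + 4·3403 = 1764 + 13612 = 15376; √15376 = 124.
q = (−42 + 124)/2 = 41, and p = q + 42 = 83.
Check: 41 · 83 = 3403.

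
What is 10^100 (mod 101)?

1

10^1 ≡ 10 (mod 101)
10^2 ≡ 10^2 = 100 ≡ 100 (mod 101)
10^4 ≡ 100^2 = 10000 ≡ 1 (mod 101)
10^8 ≡ 1^2 = 1 ≡ 1 (mod 101)
10^16 ≡ 1^2 = 1 ≡ 1 (mod 101)
10^32 ≡ 1^2 = 1 ≡ 1 (mod 101)
10^64 ≡ 1^2 = 1 ≡ 1 (mod 101)
100 = 64 + 32 + 4 in binary powers of 2.
So 10^100 ≡ 1 · 1 · 1 ≡ 1 (mod 101).
Since the result is 1, base 10 gives no evidence that 101 is composite.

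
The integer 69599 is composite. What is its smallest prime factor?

69599 is odd.
Digit sum 38, not divisible by 3.
Ends in 9: not divisible by 5.
7: 69599 = 7·9942 + 5
11: 69599 = 11·6327 + 2
13: 69599 = 13·5353 + 10
17: 69599 = 17·4094 + 1
19: 69599 = 19·3663 + 2
23: 69599 = 23·3026 + 1
29: 69599 = 29·2399 + 28
31: 69599 = 31·2245 + 4
37: 69599 = 37·1881 + 2
41: 69599 = 41·1697 + 22
43: 69599 = 43·1618 + 25
47: 69599 = 47·1480 + 39
53: 69599 = 53·1313 + 10
59: 69599 = 59·1179 + 38
61: 69599 = 61·1140 + 59
67: 69599 = 67·1038 + 53
71: 69599 = 71·980 + 19
73: 69599 = 73·953 + 30
79: 69599 = 79·881

79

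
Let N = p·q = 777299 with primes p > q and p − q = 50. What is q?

Since p = q + 50, we have 777299 = q(q + 50), so q² + 50q − 777299 = 0.
Discriminant: 50² + 4·777299 = 2500 + 3109196 = 3111696; √3111696 = 1764.
q = (−50 + 1764)/2 = 857, and p = q + 50 = 907.
Check: 857 · 907 = 777299.

857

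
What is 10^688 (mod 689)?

10^1 ≡ 10 (mod 689)
10^2 ≡ 10^2 = 100 ≡ 100 (mod 689)
10^4 ≡ 100^2 = 10000 ≡ 354 (mod 689)
10^8 ≡ 354^2 = 125316 ≡ 607 (mod 689)
10^16 ≡ 607^2 = 368449 ≡ 523 (mod 689)
10^32 ≡ 523^2 = 273529 ≡ 685 (mod 689)
10^64 ≡ 685^2 = 469225 ≡ 16 (mod 689)
10^128 ≡ 16^2 = 256 ≡ 256 (mod 689)
10^256 ≡ 256^2 = 65536 ≡ 81 (mod 689)
10^512 ≡ 81^2 = 6561 ≡ 360 (mod 689)
688 = 512 + 128 + 32 + 16 in binary powers of 2.
So 10^688 ≡ 360 · 256 · 685 · 523 ≡ 16 (mod 689).
Since 16 ≠ 1, base 10 is a Fermat witness: 689 is composite.

16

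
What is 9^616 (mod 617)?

1

9^1 ≡ 9 (mod 617)
9^2 ≡ 9^2 = 81 ≡ 81 (mod 617)
9^4 ≡ 81^2 = 6561 ≡ 391 (mod 617)
9^8 ≡ 391^2 = 152881 ≡ 482 (mod 617)
9^16 ≡ 482^2 = 232324 ≡ 332 (mod 617)
9^32 ≡ 332^2 = 110224 ≡ 398 (mod 617)
9^64 ≡ 398^2 = 158404 ≡ 452 (mod 617)
9^128 ≡ 452^2 = 204304 ≡ 77 (mod 617)
9^256 ≡ 77^2 = 5929 ≡ 376 (mod 617)
9^512 ≡ 376^2 = 141376 ≡ 83 (mod 617)
616 = 512 + 64 + 32 + 8 in binary powers of 2.
So 9^616 ≡ 83 · 452 · 398 · 482 ≡ 1 (mod 617).
Since the result is 1, base 9 gives no evidence that 617 is composite.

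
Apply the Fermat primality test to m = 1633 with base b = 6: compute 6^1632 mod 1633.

1549

6^1 ≡ 6 (mod 1633)
6^2 ≡ 6^2 = 36 ≡ 36 (mod 1633)
6^4 ≡ 36^2 = 1296 ≡ 1296 (mod 1633)
6^8 ≡ 1296^2 = 1679616 ≡ 892 (mod 1633)
6^16 ≡ 892^2 = 795664 ≡ 393 (mod 1633)
6^32 ≡ 393^2 = 154449 ≡ 947 (mod 1633)
6^64 ≡ 947^2 = 896809 ≡ 292 (mod 1633)
6^128 ≡ 292^2 = 85264 ≡ 348 (mod 1633)
6^256 ≡ 348^2 = 121104 ≡ 262 (mod 1633)
6^512 ≡ 262^2 = 68644 ≡ 58 (mod 1633)
6^1024 ≡ 58^2 = 3364 ≡ 98 (mod 1633)
1632 = 1024 + 512 + 64 + 32 in binary powers of 2.
So 6^1632 ≡ 98 · 58 · 292 · 947 ≡ 1549 (mod 1633).
Since 1549 ≠ 1, base 6 is a Fermat witness: 1633 is composite.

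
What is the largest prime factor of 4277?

47

4277 = 7 · 611
611 = 13 · 47
47 is prime.
So 4277 = 7 · 13 · 47; the largest prime factor is 47.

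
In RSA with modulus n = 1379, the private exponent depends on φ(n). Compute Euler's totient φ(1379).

Factor: 1379 = 7 · 197.
φ(1379) = (7−1) · (197−1) = 6 · 196 = 1176.

1176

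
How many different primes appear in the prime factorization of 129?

129 = 3 · 43
129 = 3 · 43, which has 2 distinct prime factors.

2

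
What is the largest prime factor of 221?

17

221 = 13 · 17
17 is prime.
So 221 = 13 · 17; the largest prime factor is 17.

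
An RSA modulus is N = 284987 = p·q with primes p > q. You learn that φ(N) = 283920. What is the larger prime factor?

547

φ(n) = (p−1)(q−1) = n − (p+q) + 1, so p + q = 284987 − 283920 + 1 = 1068.
p and q are the roots of t² − 1068t + 284987 = 0.
Discriminant: 1068² − 4·284987 = 1140624 − 1139948 = 676; √676 = 26.
q = (1068 − 26)/2 = 521, p = (1068 + 26)/2 = 547.
Check: 521 · 547 = 284987.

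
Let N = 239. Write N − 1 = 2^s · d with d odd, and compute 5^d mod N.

239 − 1 = 238 = 2^1 · 119, so d = 119.
5^1 ≡ 5 (mod 239)
5^2 ≡ 5^2 = 25 ≡ 25 (mod 239)
5^4 ≡ 25^2 = 625 ≡ 147 (mod 239)
5^8 ≡ 147^2 = 21609 ≡ 99 (mod 239)
5^16 ≡ 99^2 = 9801 ≡ 2 (mod 239)
5^32 ≡ 2^2 = 4 ≡ 4 (mod 239)
5^64 ≡ 4^2 = 16 ≡ 16 (mod 239)
119 = 64 + 32 + 16 + 4 + 2 + 1 in binary powers of 2.
So 5^119 ≡ 16 · 4 · 2 · 147 · 25 · 5 ≡ 1 (mod 239).
Since 5^d ≡ 1 (mod 239), base 5 does not prove 239 composite.

1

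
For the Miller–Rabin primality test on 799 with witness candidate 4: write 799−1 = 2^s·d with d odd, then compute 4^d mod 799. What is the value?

799 − 1 = 798 = 2^1 · 399, so d = 399.
4^1 ≡ 4 (mod 799)
4^2 ≡ 4^2 = 16 ≡ 16 (mod 799)
4^4 ≡ 16^2 = 256 ≡ 256 (mod 799)
4^8 ≡ 256^2 = 65536 ≡ 18 (mod 799)
4^16 ≡ 18^2 = 324 ≡ 324 (mod 799)
4^32 ≡ 324^2 = 104976 ≡ 307 (mod 799)
4^64 ≡ 307^2 = 94249 ≡ 766 (mod 799)
4^128 ≡ 766^2 = 586756 ≡ 290 (mod 799)
4^256 ≡ 290^2 = 84100 ≡ 205 (mod 799)
399 = 256 + 128 + 8 + 4 + 2 + 1 in binary powers of 2.
So 4^399 ≡ 205 · 290 · 18 · 256 · 16 · 4 ≡ 676 (mod 799).
Squaring chain: 676; never reaches −1, so base 4 is a Miller–Rabin witness that 799 is composite.

676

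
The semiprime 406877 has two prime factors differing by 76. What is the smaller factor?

601

Since p = q + 76, we have 406877 = q(q + 76), so q² + 76q − 406877 = 0.
Discriminant: 76² + 4·406877 = 5776 + 1627508 = 1633284; √1633284 = 1278.
q = (−76 + 1278)/2 = 601, and p = q + 76 = 677.
Check: 601 · 677 = 406877.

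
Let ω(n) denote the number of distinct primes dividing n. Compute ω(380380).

380380 = 2^2 · 95095
95095 = 5 · 19019
19019 = 7 · 2717
2717 = 11 · 247
247 = 13 · 19
380380 = 2^2 · 5 · 7 · 11 · 13 · 19, which has 6 distinct prime factors.

6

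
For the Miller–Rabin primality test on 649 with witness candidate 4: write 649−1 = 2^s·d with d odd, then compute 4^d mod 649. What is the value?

26

649 − 1 = 648 = 2^3 · 81, so d = 81.
4^1 ≡ 4 (mod 649)
4^2 ≡ 4^2 = 16 ≡ 16 (mod 649)
4^4 ≡ 16^2 = 256 ≡ 256 (mod 649)
4^8 ≡ 256^2 = 65536 ≡ 636 (mod 649)
4^16 ≡ 636^2 = 404496 ≡ 169 (mod 649)
4^32 ≡ 169^2 = 28561 ≡ 5 (mod 649)
4^64 ≡ 5^2 = 25 ≡ 25 (mod 649)
81 = 64 + 16 + 1 in binary powers of 2.
So 4^81 ≡ 25 · 169 · 4 ≡ 26 (mod 649).
Squaring chain: 26 → 27 → 80; never reaches −1, so base 4 is a Miller–Rabin witness that 649 is composite.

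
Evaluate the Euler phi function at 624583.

600576

Factor: 624583 = 47 · 97 · 137.
φ(624583) = (47−1) · (97−1) · (137−1) = 46 · 96 · 136 = 600576.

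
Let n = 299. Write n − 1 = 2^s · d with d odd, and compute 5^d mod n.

299 − 1 = 298 = 2^1 · 149, so d = 149.
5^1 ≡ 5 (mod 299)
5^2 ≡ 5^2 = 25 ≡ 25 (mod 299)
5^4 ≡ 25^2 = 625 ≡ 27 (mod 299)
5^8 ≡ 27^2 = 729 ≡ 131 (mod 299)
5^16 ≡ 131^2 = 17161 ≡ 118 (mod 299)
5^32 ≡ 118^2 = 13924 ≡ 170 (mod 299)
5^64 ≡ 170^2 = 28900 ≡ 196 (mod 299)
5^128 ≡ 196^2 = 38416 ≡ 144 (mod 299)
149 = 128 + 16 + 4 + 1 in binary powers of 2.
So 5^149 ≡ 144 · 118 · 27 · 5 ≡ 291 (mod 299).
Squaring chain: 291; never reaches −1, so base 5 is a Miller–Rabin witness that 299 is composite.

291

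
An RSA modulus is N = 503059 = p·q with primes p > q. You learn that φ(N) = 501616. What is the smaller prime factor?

φ(n) = (p−1)(q−1) = n − (p+q) + 1, so p + q = 503059 − 501616 + 1 = 1444.
p and q are the roots of t² − 1444t + 503059 = 0.
Discriminant: 1444² − 4·503059 = 2085136 − 2012236 = 72900; √72900 = 270.
q = (1444 − 270)/2 = 587, p = (1444 + 270)/2 = 857.
Check: 587 · 857 = 503059.

587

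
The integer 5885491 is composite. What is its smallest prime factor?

5885491 is odd.
Digit sum 40, not divisible by 3.
Ends in 1: not divisible by 5.
7: 5885491 = 7·840784 + 3
11: 5885491 = 11·535044 + 7
13: 5885491 = 13·452730 + 1
17: 5885491 = 17·346205 + 6
19: 5885491 = 19·309762 + 13
23: 5885491 = 23·255890 + 21
29: 5885491 = 29·202947 + 28
31: 5885491 = 31·189854 + 17
37: 5885491 = 37·159067 + 12
41: 5885491 = 41·143548 + 23
43: 5885491 = 43·136871 + 38
47: 5885491 = 47·125223 + 10
53: 5885491 = 53·111047

53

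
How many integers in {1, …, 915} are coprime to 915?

480

Factor: 915 = 3 · 5 · 61.
φ(915) = (3−1) · (5−1) · (61−1) = 2 · 4 · 60 = 480.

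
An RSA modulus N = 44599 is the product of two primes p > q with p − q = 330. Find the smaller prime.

Since p = q + 330, we have 44599 = q(q + 330), so q² + 330q − 44599 = 0.
Discriminant: 330² + 4·44599 = 108900 + 178396 = 287296; √287296 = 536.
q = (−330 + 536)/2 = 103, and p = q + 330 = 433.
Check: 103 · 433 = 44599.

103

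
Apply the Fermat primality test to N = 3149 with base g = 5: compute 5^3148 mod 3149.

896

5^1 ≡ 5 (mod 3149)
5^2 ≡ 5^2 = 25 ≡ 25 (mod 3149)
5^4 ≡ 25^2 = 625 ≡ 625 (mod 3149)
5^8 ≡ 625^2 = 390625 ≡ 149 (mod 3149)
5^16 ≡ 149^2 = 22201 ≡ 158 (mod 3149)
5^32 ≡ 158^2 = 24964 ≡ 2921 (mod 3149)
5^64 ≡ 2921^2 = 8532241 ≡ 1600 (mod 3149)
5^128 ≡ 1600^2 = 2560000 ≡ 3012 (mod 3149)
5^256 ≡ 3012^2 = 9072144 ≡ 3024 (mod 3149)
5^512 ≡ 3024^2 = 9144576 ≡ 3029 (mod 3149)
5^1024 ≡ 3029^2 = 9174841 ≡ 1804 (mod 3149)
5^2048 ≡ 1804^2 = 3254416 ≡ 1499 (mod 3149)
3148 = 2048 + 1024 + 64 + 8 + 4 in binary powers of 2.
So 5^3148 ≡ 1499 · 1804 · 1600 · 149 · 625 ≡ 896 (mod 3149).
Since 896 ≠ 1, base 5 is a Fermat witness: 3149 is composite.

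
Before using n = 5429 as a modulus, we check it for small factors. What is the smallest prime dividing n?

61

5429 is odd.
Digit sum 20, not divisible by 3.
Ends in 9: not divisible by 5.
7: 5429 = 7·775 + 4
11: 5429 = 11·493 + 6
13: 5429 = 13·417 + 8
17: 5429 = 17·319 + 6
19: 5429 = 19·285 + 14
23: 5429 = 23·236 + 1
29: 5429 = 29·187 + 6
31: 5429 = 31·175 + 4
37: 5429 = 37·146 + 27
41: 5429 = 41·132 + 17
43: 5429 = 43·126 + 11
47: 5429 = 47·115 + 24
53: 5429 = 53·102 + 23
59: 5429 = 59·92 + 1
61: 5429 = 61·89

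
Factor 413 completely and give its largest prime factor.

59

413 = 7 · 59
59 is prime.
So 413 = 7 · 59; the largest prime factor is 59.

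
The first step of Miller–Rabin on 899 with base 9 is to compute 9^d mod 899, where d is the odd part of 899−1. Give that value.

899 − 1 = 898 = 2^1 · 449, so d = 449.
9^1 ≡ 9 (mod 899)
9^2 ≡ 9^2 = 81 ≡ 81 (mod 899)
9^4 ≡ 81^2 = 6561 ≡ 268 (mod 899)
9^8 ≡ 268^2 = 71824 ≡ 803 (mod 899)
9^16 ≡ 803^2 = 644809 ≡ 226 (mod 899)
9^32 ≡ 226^2 = 51076 ≡ 732 (mod 899)
9^64 ≡ 732^2 = 535824 ≡ 20 (mod 899)
9^128 ≡ 20^2 = 400 ≡ 400 (mod 899)
9^256 ≡ 400^2 = 160000 ≡ 877 (mod 899)
449 = 256 + 128 + 64 + 1 in binary powers of 2.
So 9^449 ≡ 877 · 400 · 20 · 9 ≡ 38 (mod 899).
Squaring chain: 38; never reaches −1, so base 9 is a Miller–Rabin witness that 899 is composite.

38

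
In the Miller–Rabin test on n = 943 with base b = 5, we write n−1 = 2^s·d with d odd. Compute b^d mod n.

943 − 1 = 942 = 2^1 · 471, so d = 471.
5^1 ≡ 5 (mod 943)
5^2 ≡ 5^2 = 25 ≡ 25 (mod 943)
5^4 ≡ 25^2 = 625 ≡ 625 (mod 943)
5^8 ≡ 625^2 = 390625 ≡ 223 (mod 943)
5^16 ≡ 223^2 = 49729 ≡ 693 (mod 943)
5^32 ≡ 693^2 = 480249 ≡ 262 (mod 943)
5^64 ≡ 262^2 = 68644 ≡ 748 (mod 943)
5^128 ≡ 748^2 = 559504 ≡ 305 (mod 943)
5^256 ≡ 305^2 = 93025 ≡ 611 (mod 943)
471 = 256 + 128 + 64 + 16 + 4 + 2 + 1 in binary powers of 2.
So 5^471 ≡ 611 · 305 · 748 · 693 · 625 · 25 · 5 ≡ 241 (mod 943).
Squaring chain: 241; never reaches −1, so base 5 is a Miller–Rabin witness that 943 is composite.

241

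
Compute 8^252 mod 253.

8^1 ≡ 8 (mod 253)
8^2 ≡ 8^2 = 64 ≡ 64 (mod 253)
8^4 ≡ 64^2 = 4096 ≡ 48 (mod 253)
8^8 ≡ 48^2 = 2304 ≡ 27 (mod 253)
8^16 ≡ 27^2 = 729 ≡ 223 (mod 253)
8^32 ≡ 223^2 = 49729 ≡ 141 (mod 253)
8^64 ≡ 141^2 = 19881 ≡ 147 (mod 253)
8^128 ≡ 147^2 = 21609 ≡ 104 (mod 253)
252 = 128 + 64 + 32 + 16 + 8 + 4 in binary powers of 2.
So 8^252 ≡ 104 · 147 · 141 · 223 · 27 · 48 ≡ 141 (mod 253).
Since 141 ≠ 1, base 8 is a Fermat witness: 253 is composite.

141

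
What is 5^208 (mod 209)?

81

5^1 ≡ 5 (mod 209)
5^2 ≡ 5^2 = 25 ≡ 25 (mod 209)
5^4 ≡ 25^2 = 625 ≡ 207 (mod 209)
5^8 ≡ 207^2 = 42849 ≡ 4 (mod 209)
5^16 ≡ 4^2 = 16 ≡ 16 (mod 209)
5^32 ≡ 16^2 = 256 ≡ 47 (mod 209)
5^64 ≡ 47^2 = 2209 ≡ 119 (mod 209)
5^128 ≡ 119^2 = 14161 ≡ 158 (mod 209)
208 = 128 + 64 + 16 in binary powers of 2.
So 5^208 ≡ 158 · 119 · 16 ≡ 81 (mod 209).
Since 81 ≠ 1, base 5 is a Fermat witness: 209 is composite.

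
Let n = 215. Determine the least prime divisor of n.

5

215 is odd.
Digit sum 8, not divisible by 3.
Ends in 5: divisible by 5.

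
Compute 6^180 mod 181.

1

6^1 ≡ 6 (mod 181)
6^2 ≡ 6^2 = 36 ≡ 36 (mod 181)
6^4 ≡ 36^2 = 1296 ≡ 29 (mod 181)
6^8 ≡ 29^2 = 841 ≡ 117 (mod 181)
6^16 ≡ 117^2 = 13689 ≡ 114 (mod 181)
6^32 ≡ 114^2 = 12996 ≡ 145 (mod 181)
6^64 ≡ 145^2 = 21025 ≡ 29 (mod 181)
6^128 ≡ 29^2 = 841 ≡ 117 (mod 181)
180 = 128 + 32 + 16 + 4 in binary powers of 2.
So 6^180 ≡ 117 · 145 · 114 · 29 ≡ 1 (mod 181).
Since the result is 1, base 6 gives no evidence that 181 is composite.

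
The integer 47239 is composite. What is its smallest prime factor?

97

47239 is odd.
Digit sum 25, not divisible by 3.
Ends in 9: not divisible by 5.
7: 47239 = 7·6748 + 3
11: 47239 = 11·4294 + 5
13: 47239 = 13·3633 + 10
17: 47239 = 17·2778 + 13
19: 47239 = 19·2486 + 5
23: 47239 = 23·2053 + 20
29: 47239 = 29·1628 + 27
31: 47239 = 31·1523 + 26
37: 47239 = 37·1276 + 27
41: 47239 = 41·1152 + 7
43: 47239 = 43·1098 + 25
47: 47239 = 47·1005 + 4
53: 47239 = 53·891 + 16
59: 47239 = 59·800 + 39
61: 47239 = 61·774 + 25
67: 47239 = 67·705 + 4
71: 47239 = 71·665 + 24
73: 47239 = 73·647 + 8
79: 47239 = 79·597 + 76
83: 47239 = 83·569 + 12
89: 47239 = 89·530 + 69
97: 47239 = 97·487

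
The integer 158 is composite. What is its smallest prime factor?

2

158 is even: 2 divides it.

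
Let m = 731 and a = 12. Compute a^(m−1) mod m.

12^1 ≡ 12 (mod 731)
12^2 ≡ 12^2 = 144 ≡ 144 (mod 731)
12^4 ≡ 144^2 = 20736 ≡ 268 (mod 731)
12^8 ≡ 268^2 = 71824 ≡ 186 (mod 731)
12^16 ≡ 186^2 = 34596 ≡ 239 (mod 731)
12^32 ≡ 239^2 = 57121 ≡ 103 (mod 731)
12^64 ≡ 103^2 = 10609 ≡ 375 (mod 731)
12^128 ≡ 375^2 = 140625 ≡ 273 (mod 731)
12^256 ≡ 273^2 = 74529 ≡ 698 (mod 731)
12^512 ≡ 698^2 = 487204 ≡ 358 (mod 731)
730 = 512 + 128 + 64 + 16 + 8 + 2 in binary powers of 2.
So 12^730 ≡ 358 · 273 · 375 · 239 · 186 · 144 ≡ 196 (mod 731).
Since 196 ≠ 1, base 12 is a Fermat witness: 731 is composite.

196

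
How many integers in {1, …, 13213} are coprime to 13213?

12960

Factor: 13213 = 73 · 181.
φ(13213) = (73−1) · (181−1) = 72 · 180 = 12960.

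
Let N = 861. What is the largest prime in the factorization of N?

41

861 = 3 · 287
287 = 7 · 41
41 is prime.
So 861 = 3 · 7 · 41; the largest prime factor is 41.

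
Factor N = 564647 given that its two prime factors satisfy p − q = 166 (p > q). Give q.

Since p = q + 166, we have 564647 = q(q + 166), so q² + 166q − 564647 = 0.
Discriminant: 166² + 4·564647 = 27556 + 2258588 = 2286144; √2286144 = 1512.
q = (−166 + 1512)/2 = 673, and p = q + 166 = 839.
Check: 673 · 839 = 564647.

673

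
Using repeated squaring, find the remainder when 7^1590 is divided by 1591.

1506

7^1 ≡ 7 (mod 1591)
7^2 ≡ 7^2 = 49 ≡ 49 (mod 1591)
7^4 ≡ 49^2 = 2401 ≡ 810 (mod 1591)
7^8 ≡ 810^2 = 656100 ≡ 608 (mod 1591)
7^16 ≡ 608^2 = 369664 ≡ 552 (mod 1591)
7^32 ≡ 552^2 = 304704 ≡ 823 (mod 1591)
7^64 ≡ 823^2 = 677329 ≡ 1154 (mod 1591)
7^128 ≡ 1154^2 = 1331716 ≡ 49 (mod 1591)
7^256 ≡ 49^2 = 2401 ≡ 810 (mod 1591)
7^512 ≡ 810^2 = 656100 ≡ 608 (mod 1591)
7^1024 ≡ 608^2 = 369664 ≡ 552 (mod 1591)
1590 = 1024 + 512 + 32 + 16 + 4 + 2 in binary powers of 2.
So 7^1590 ≡ 552 · 608 · 823 · 552 · 810 · 49 ≡ 1506 (mod 1591).
Since 1506 ≠ 1, base 7 is a Fermat witness: 1591 is composite.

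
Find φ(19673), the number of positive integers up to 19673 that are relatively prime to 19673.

Factor: 19673 = 103 · 191.
φ(19673) = (103−1) · (191−1) = 102 · 190 = 19380.

19380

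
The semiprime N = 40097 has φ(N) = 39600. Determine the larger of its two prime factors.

397

φ(n) = (p−1)(q−1) = n − (p+q) + 1, so p + q = 40097 − 39600 + 1 = 498.
p and q are the roots of t² − 498t + 40097 = 0.
Discriminant: 498² − 4·40097 = 248004 − 160388 = 87616; √87616 = 296.
q = (498 − 296)/2 = 101, p = (498 + 296)/2 = 397.
Check: 101 · 397 = 40097.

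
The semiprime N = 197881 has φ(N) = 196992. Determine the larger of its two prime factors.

457

φ(n) = (p−1)(q−1) = n − (p+q) + 1, so p + q = 197881 − 196992 + 1 = 890.
p and q are the roots of t² − 890t + 197881 = 0.
Discriminant: 890² − 4·197881 = 792100 − 791524 = 576; √576 = 24.
q = (890 − 24)/2 = 433, p = (890 + 24)/2 = 457.
Check: 433 · 457 = 197881.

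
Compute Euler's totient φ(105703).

Factor: 105703 = 13 · 47 · 173.
φ(105703) = (13−1) · (47−1) · (173−1) = 12 · 46 · 172 = 94944.

94944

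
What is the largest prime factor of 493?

29

493 = 17 · 29
29 is prime.
So 493 = 17 · 29; the largest prime factor is 29.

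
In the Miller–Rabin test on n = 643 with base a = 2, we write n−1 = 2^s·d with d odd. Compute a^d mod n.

642

643 − 1 = 642 = 2^1 · 321, so d = 321.
2^1 ≡ 2 (mod 643)
2^2 ≡ 2^2 = 4 ≡ 4 (mod 643)
2^4 ≡ 4^2 = 16 ≡ 16 (mod 643)
2^8 ≡ 16^2 = 256 ≡ 256 (mod 643)
2^16 ≡ 256^2 = 65536 ≡ 593 (mod 643)
2^32 ≡ 593^2 = 351649 ≡ 571 (mod 643)
2^64 ≡ 571^2 = 326041 ≡ 40 (mod 643)
2^128 ≡ 40^2 = 1600 ≡ 314 (mod 643)
2^256 ≡ 314^2 = 98596 ≡ 217 (mod 643)
321 = 256 + 64 + 1 in binary powers of 2.
So 2^321 ≡ 217 · 40 · 2 ≡ 642 (mod 643).
Since 2^d ≡ 642 (mod 643), base 2 does not prove 643 composite.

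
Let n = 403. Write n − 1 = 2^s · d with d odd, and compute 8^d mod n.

403 − 1 = 402 = 2^1 · 201, so d = 201.
8^1 ≡ 8 (mod 403)
8^2 ≡ 8^2 = 64 ≡ 64 (mod 403)
8^4 ≡ 64^2 = 4096 ≡ 66 (mod 403)
8^8 ≡ 66^2 = 4356 ≡ 326 (mod 403)
8^16 ≡ 326^2 = 106276 ≡ 287 (mod 403)
8^32 ≡ 287^2 = 82369 ≡ 157 (mod 403)
8^64 ≡ 157^2 = 24649 ≡ 66 (mod 403)
8^128 ≡ 66^2 = 4356 ≡ 326 (mod 403)
201 = 128 + 64 + 8 + 1 in binary powers of 2.
So 8^201 ≡ 326 · 66 · 326 · 8 ≡ 8 (mod 403).
Squaring chain: 8; never reaches −1, so base 8 is a Miller–Rabin witness that 403 is composite.

8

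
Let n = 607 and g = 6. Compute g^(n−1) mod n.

1

6^1 ≡ 6 (mod 607)
6^2 ≡ 6^2 = 36 ≡ 36 (mod 607)
6^4 ≡ 36^2 = 1296 ≡ 82 (mod 607)
6^8 ≡ 82^2 = 6724 ≡ 47 (mod 607)
6^16 ≡ 47^2 = 2209 ≡ 388 (mod 607)
6^32 ≡ 388^2 = 150544 ≡ 8 (mod 607)
6^64 ≡ 8^2 = 64 ≡ 64 (mod 607)
6^128 ≡ 64^2 = 4096 ≡ 454 (mod 607)
6^256 ≡ 454^2 = 206116 ≡ 343 (mod 607)
6^512 ≡ 343^2 = 117649 ≡ 498 (mod 607)
606 = 512 + 64 + 16 + 8 + 4 + 2 in binary powers of 2.
So 6^606 ≡ 498 · 64 · 388 · 47 · 82 · 36 ≡ 1 (mod 607).
Since the result is 1, base 6 gives no evidence that 607 is composite.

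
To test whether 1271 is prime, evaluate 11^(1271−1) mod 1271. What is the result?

811

11^1 ≡ 11 (mod 1271)
11^2 ≡ 11^2 = 121 ≡ 121 (mod 1271)
11^4 ≡ 121^2 = 14641 ≡ 660 (mod 1271)
11^8 ≡ 660^2 = 435600 ≡ 918 (mod 1271)
11^16 ≡ 918^2 = 842724 ≡ 51 (mod 1271)
11^32 ≡ 51^2 = 2601 ≡ 59 (mod 1271)
11^64 ≡ 59^2 = 3481 ≡ 939 (mod 1271)
11^128 ≡ 939^2 = 881721 ≡ 918 (mod 1271)
11^256 ≡ 918^2 = 842724 ≡ 51 (mod 1271)
11^512 ≡ 51^2 = 2601 ≡ 59 (mod 1271)
11^1024 ≡ 59^2 = 3481 ≡ 939 (mod 1271)
1270 = 1024 + 128 + 64 + 32 + 16 + 4 + 2 in binary powers of 2.
So 11^1270 ≡ 939 · 918 · 939 · 59 · 51 · 660 · 121 ≡ 811 (mod 1271).
Since 811 ≠ 1, base 11 is a Fermat witness: 1271 is composite.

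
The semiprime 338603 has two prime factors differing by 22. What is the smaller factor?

Since p = q + 22, we have 338603 = q(q + 22), so q² + 22q − 338603 = 0.
Discriminant: 22² + 4·338603 = 484 + 1354412 = 1354896; √1354896 = 1164.
q = (−22 + 1164)/2 = 571, and p = q + 22 = 593.
Check: 571 · 593 = 338603.

571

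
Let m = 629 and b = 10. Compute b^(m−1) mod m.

10^1 ≡ 10 (mod 629)
10^2 ≡ 10^2 = 100 ≡ 100 (mod 629)
10^4 ≡ 100^2 = 10000 ≡ 565 (mod 629)
10^8 ≡ 565^2 = 319225 ≡ 322 (mod 629)
10^16 ≡ 322^2 = 103684 ≡ 528 (mod 629)
10^32 ≡ 528^2 = 278784 ≡ 137 (mod 629)
10^64 ≡ 137^2 = 18769 ≡ 528 (mod 629)
10^128 ≡ 528^2 = 278784 ≡ 137 (mod 629)
10^256 ≡ 137^2 = 18769 ≡ 528 (mod 629)
10^512 ≡ 528^2 = 278784 ≡ 137 (mod 629)
628 = 512 + 64 + 32 + 16 + 4 in binary powers of 2.
So 10^628 ≡ 137 · 528 · 137 · 528 · 565 ≡ 565 (mod 629).
Since 565 ≠ 1, base 10 is a Fermat witness: 629 is composite.

565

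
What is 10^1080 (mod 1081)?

813

10^1 ≡ 10 (mod 1081)
10^2 ≡ 10^2 = 100 ≡ 100 (mod 1081)
10^4 ≡ 100^2 = 10000 ≡ 271 (mod 1081)
10^8 ≡ 271^2 = 73441 ≡ 1014 (mod 1081)
10^16 ≡ 1014^2 = 1028196 ≡ 165 (mod 1081)
10^32 ≡ 165^2 = 27225 ≡ 200 (mod 1081)
10^64 ≡ 200^2 = 40000 ≡ 3 (mod 1081)
10^128 ≡ 3^2 = 9 ≡ 9 (mod 1081)
10^256 ≡ 9^2 = 81 ≡ 81 (mod 1081)
10^512 ≡ 81^2 = 6561 ≡ 75 (mod 1081)
10^1024 ≡ 75^2 = 5625 ≡ 220 (mod 1081)
1080 = 1024 + 32 + 16 + 8 in binary powers of 2.
So 10^1080 ≡ 220 · 200 · 165 · 1014 ≡ 813 (mod 1081).
Since 813 ≠ 1, base 10 is a Fermat witness: 1081 is composite.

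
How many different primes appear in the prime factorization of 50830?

50830 = 2 · 25415
25415 = 5 · 5083
5083 = 13 · 391
391 = 17 · 23
50830 = 2 · 5 · 13 · 17 · 23, which has 5 distinct prime factors.

5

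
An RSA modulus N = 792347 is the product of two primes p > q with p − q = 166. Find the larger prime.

977

Since p = q + 166, we have 792347 = q(q + 166), so q² + 166q − 792347 = 0.
Discriminant: 166² + 4·792347 = 27556 + 3169388 = 3196944; √3196944 = 1788.
q = (−166 + 1788)/2 = 811, and p = q + 166 = 977.
Check: 811 · 977 = 792347.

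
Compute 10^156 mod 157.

10^1 ≡ 10 (mod 157)
10^2 ≡ 10^2 = 100 ≡ 100 (mod 157)
10^4 ≡ 100^2 = 10000 ≡ 109 (mod 157)
10^8 ≡ 109^2 = 11881 ≡ 106 (mod 157)
10^16 ≡ 106^2 = 11236 ≡ 89 (mod 157)
10^32 ≡ 89^2 = 7921 ≡ 71 (mod 157)
10^64 ≡ 71^2 = 5041 ≡ 17 (mod 157)
10^128 ≡ 17^2 = 289 ≡ 132 (mod 157)
156 = 128 + 16 + 8 + 4 in binary powers of 2.
So 10^156 ≡ 132 · 89 · 106 · 109 ≡ 1 (mod 157).
Since the result is 1, base 10 gives no evidence that 157 is composite.

1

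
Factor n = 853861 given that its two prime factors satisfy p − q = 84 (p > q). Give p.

Since p = q + 84, we have 853861 = q(q + 84), so q² + 84q − 853861 = 0.
Discriminant: 84² + 4·853861 = 7056 + 3415444 = 3422500; √3422500 = 1850.
q = (−84 + 1850)/2 = 883, and p = q + 84 = 967.
Check: 883 · 967 = 853861.

967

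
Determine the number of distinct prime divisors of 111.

111 = 3 · 37
111 = 3 · 37, which has 2 distinct prime factors.

2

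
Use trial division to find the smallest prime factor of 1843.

19

1843 is odd.
Digit sum 16, not divisible by 3.
Ends in 3: not divisible by 5.
7: 1843 = 7·263 + 2
11: 1843 = 11·167 + 6
13: 1843 = 13·141 + 10
17: 1843 = 17·108 + 7
19: 1843 = 19·97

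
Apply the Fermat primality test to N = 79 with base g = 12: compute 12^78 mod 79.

1

12^1 ≡ 12 (mod 79)
12^2 ≡ 12^2 = 144 ≡ 65 (mod 79)
12^4 ≡ 65^2 = 4225 ≡ 38 (mod 79)
12^8 ≡ 38^2 = 1444 ≡ 22 (mod 79)
12^16 ≡ 22^2 = 484 ≡ 10 (mod 79)
12^32 ≡ 10^2 = 100 ≡ 21 (mod 79)
12^64 ≡ 21^2 = 441 ≡ 46 (mod 79)
78 = 64 + 8 + 4 + 2 in binary powers of 2.
So 12^78 ≡ 46 · 22 · 38 · 65 ≡ 1 (mod 79).
Since the result is 1, base 12 gives no evidence that 79 is composite.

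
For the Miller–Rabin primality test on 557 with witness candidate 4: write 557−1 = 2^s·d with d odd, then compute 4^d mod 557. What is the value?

557 − 1 = 556 = 2^2 · 139, so d = 139.
4^1 ≡ 4 (mod 557)
4^2 ≡ 4^2 = 16 ≡ 16 (mod 557)
4^4 ≡ 16^2 = 256 ≡ 256 (mod 557)
4^8 ≡ 256^2 = 65536 ≡ 367 (mod 557)
4^16 ≡ 367^2 = 134689 ≡ 452 (mod 557)
4^32 ≡ 452^2 = 204304 ≡ 442 (mod 557)
4^64 ≡ 442^2 = 195364 ≡ 414 (mod 557)
4^128 ≡ 414^2 = 171396 ≡ 397 (mod 557)
139 = 128 + 8 + 2 + 1 in binary powers of 2.
So 4^139 ≡ 397 · 367 · 16 · 4 ≡ 556 (mod 557).
Since 4^d ≡ 556 (mod 557), base 4 does not prove 557 composite.

556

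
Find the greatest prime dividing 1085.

31

1085 = 5 · 217
217 = 7 · 31
31 is prime.
So 1085 = 5 · 7 · 31; the largest prime factor is 31.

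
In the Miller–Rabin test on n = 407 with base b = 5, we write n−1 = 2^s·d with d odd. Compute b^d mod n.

407 − 1 = 406 = 2^1 · 203, so d = 203.
5^1 ≡ 5 (mod 407)
5^2 ≡ 5^2 = 25 ≡ 25 (mod 407)
5^4 ≡ 25^2 = 625 ≡ 218 (mod 407)
5^8 ≡ 218^2 = 47524 ≡ 312 (mod 407)
5^16 ≡ 312^2 = 97344 ≡ 71 (mod 407)
5^32 ≡ 71^2 = 5041 ≡ 157 (mod 407)
5^64 ≡ 157^2 = 24649 ≡ 229 (mod 407)
5^128 ≡ 229^2 = 52441 ≡ 345 (mod 407)
203 = 128 + 64 + 8 + 2 + 1 in binary powers of 2.
So 5^203 ≡ 345 · 229 · 312 · 25 · 5 ≡ 279 (mod 407).
Squaring chain: 279; never reaches −1, so base 5 is a Miller–Rabin witness that 407 is composite.

279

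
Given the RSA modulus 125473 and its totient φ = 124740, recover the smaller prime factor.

271

φ(n) = (p−1)(q−1) = n − (p+q) + 1, so p + q = 125473 − 124740 + 1 = 734.
p and q are the roots of t² − 734t + 125473 = 0.
Discriminant: 734² − 4·125473 = 538756 − 501892 = 36864; √36864 = 192.
q = (734 − 192)/2 = 271, p = (734 + 192)/2 = 463.
Check: 271 · 463 = 125473.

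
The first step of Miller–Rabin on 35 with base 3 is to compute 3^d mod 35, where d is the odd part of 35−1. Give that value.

35 − 1 = 34 = 2^1 · 17, so d = 17.
3^1 ≡ 3 (mod 35)
3^2 ≡ 3^2 = 9 ≡ 9 (mod 35)
3^4 ≡ 9^2 = 81 ≡ 11 (mod 35)
3^8 ≡ 11^2 = 121 ≡ 16 (mod 35)
3^16 ≡ 16^2 = 256 ≡ 11 (mod 35)
17 = 16 + 1 in binary powers of 2.
So 3^17 ≡ 11 · 3 ≡ 33 (mod 35).
Squaring chain: 33; never reaches −1, so base 3 is a Miller–Rabin witness that 35 is composite.

33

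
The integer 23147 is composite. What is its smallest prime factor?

23147 is odd.
Digit sum 17, not divisible by 3.
Ends in 7: not divisible by 5.
7: 23147 = 7·3306 + 5
11: 23147 = 11·2104 + 3
13: 23147 = 13·1780 + 7
17: 23147 = 17·1361 + 10
19: 23147 = 19·1218 + 5
23: 23147 = 23·1006 + 9
29: 23147 = 29·798 + 5
31: 23147 = 31·746 + 21
37: 23147 = 37·625 + 22
41: 23147 = 41·564 + 23
43: 23147 = 43·538 + 13
47: 23147 = 47·492 + 23
53: 23147 = 53·436 + 39
59: 23147 = 59·392 + 19
61: 23147 = 61·379 + 28
67: 23147 = 67·345 + 32
71: 23147 = 71·326 + 1
73: 23147 = 73·317 + 6
79: 23147 = 79·293

79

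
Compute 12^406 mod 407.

12

12^1 ≡ 12 (mod 407)
12^2 ≡ 12^2 = 144 ≡ 144 (mod 407)
12^4 ≡ 144^2 = 20736 ≡ 386 (mod 407)
12^8 ≡ 386^2 = 148996 ≡ 34 (mod 407)
12^16 ≡ 34^2 = 1156 ≡ 342 (mod 407)
12^32 ≡ 342^2 = 116964 ≡ 155 (mod 407)
12^64 ≡ 155^2 = 24025 ≡ 12 (mod 407)
12^128 ≡ 12^2 = 144 ≡ 144 (mod 407)
12^256 ≡ 144^2 = 20736 ≡ 386 (mod 407)
406 = 256 + 128 + 16 + 4 + 2 in binary powers of 2.
So 12^406 ≡ 386 · 144 · 342 · 386 · 144 ≡ 12 (mod 407).
Since 12 ≠ 1, base 12 is a Fermat witness: 407 is composite.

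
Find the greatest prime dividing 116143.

73

116143 = 37 · 3139
3139 = 43 · 73
73 is prime.
So 116143 = 37 · 43 · 73; the largest prime factor is 73.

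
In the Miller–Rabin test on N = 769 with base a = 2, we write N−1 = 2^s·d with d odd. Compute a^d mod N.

8

769 − 1 = 768 = 2^8 · 3, so d = 3.
2^1 ≡ 2 (mod 769)
2^2 ≡ 2^2 = 4 ≡ 4 (mod 769)
3 = 2 + 1 in binary powers of 2.
So 2^3 ≡ 4 · 2 ≡ 8 (mod 769).
Squaring chain: 8 → 64 → 251 → 712 → 173 → 707 → 768 → 1; reaches −1, so base 2 does not prove 769 composite.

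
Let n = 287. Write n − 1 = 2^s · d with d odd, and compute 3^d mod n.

287 − 1 = 286 = 2^1 · 143, so d = 143.
3^1 ≡ 3 (mod 287)
3^2 ≡ 3^2 = 9 ≡ 9 (mod 287)
3^4 ≡ 9^2 = 81 ≡ 81 (mod 287)
3^8 ≡ 81^2 = 6561 ≡ 247 (mod 287)
3^16 ≡ 247^2 = 61009 ≡ 165 (mod 287)
3^32 ≡ 165^2 = 27225 ≡ 247 (mod 287)
3^64 ≡ 247^2 = 61009 ≡ 165 (mod 287)
3^128 ≡ 165^2 = 27225 ≡ 247 (mod 287)
143 = 128 + 8 + 4 + 2 + 1 in binary powers of 2.
So 3^143 ≡ 247 · 247 · 81 · 9 · 3 ≡ 96 (mod 287).
Squaring chain: 96; never reaches −1, so base 3 is a Miller–Rabin witness that 287 is composite.

96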